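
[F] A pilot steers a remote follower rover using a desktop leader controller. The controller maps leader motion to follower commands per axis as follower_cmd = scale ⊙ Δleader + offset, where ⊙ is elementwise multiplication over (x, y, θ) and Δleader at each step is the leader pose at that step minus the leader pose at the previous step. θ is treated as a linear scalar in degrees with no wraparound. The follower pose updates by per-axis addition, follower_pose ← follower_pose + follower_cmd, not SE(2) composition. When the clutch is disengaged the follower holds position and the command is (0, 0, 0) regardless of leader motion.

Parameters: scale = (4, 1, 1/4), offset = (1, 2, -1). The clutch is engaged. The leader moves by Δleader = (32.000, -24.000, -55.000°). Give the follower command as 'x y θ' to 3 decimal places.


129.000 -22.000 -14.750

axis x: 4·32.000 + 1 = 129.000
axis y: 1·-24.000 + 2 = -22.000
axis θ: 1/4·-55.000 + -1 = -14.750


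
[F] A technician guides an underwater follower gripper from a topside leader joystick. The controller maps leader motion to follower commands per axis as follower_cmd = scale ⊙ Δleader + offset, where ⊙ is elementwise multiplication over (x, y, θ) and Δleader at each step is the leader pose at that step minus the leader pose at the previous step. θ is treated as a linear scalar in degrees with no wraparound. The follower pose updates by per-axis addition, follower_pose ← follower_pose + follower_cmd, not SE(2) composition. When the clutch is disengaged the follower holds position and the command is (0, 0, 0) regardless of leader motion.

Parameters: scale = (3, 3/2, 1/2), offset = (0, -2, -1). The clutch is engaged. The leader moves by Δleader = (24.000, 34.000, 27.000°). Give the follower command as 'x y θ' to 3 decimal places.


axis x: 3·24.000 + 0 = 72.000
axis y: 3/2·34.000 + -2 = 49.000
axis θ: 1/2·27.000 + -1 = 12.500

72.000 49.000 12.500


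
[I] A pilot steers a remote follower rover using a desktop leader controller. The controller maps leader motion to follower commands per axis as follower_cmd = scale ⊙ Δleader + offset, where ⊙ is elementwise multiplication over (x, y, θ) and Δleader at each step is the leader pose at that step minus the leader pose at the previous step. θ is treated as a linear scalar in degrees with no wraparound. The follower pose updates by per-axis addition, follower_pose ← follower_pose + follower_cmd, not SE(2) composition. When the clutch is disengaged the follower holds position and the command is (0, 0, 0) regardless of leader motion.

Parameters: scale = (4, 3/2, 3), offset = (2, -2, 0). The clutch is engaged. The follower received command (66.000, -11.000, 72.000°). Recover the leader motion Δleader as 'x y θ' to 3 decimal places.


axis x: (66.000 − 2) / (4) = 16.000
axis y: (-11.000 − -2) / (3/2) = -6.000
axis θ: (72.000 − 0) / (3) = 24.000

16.000 -6.000 24.000


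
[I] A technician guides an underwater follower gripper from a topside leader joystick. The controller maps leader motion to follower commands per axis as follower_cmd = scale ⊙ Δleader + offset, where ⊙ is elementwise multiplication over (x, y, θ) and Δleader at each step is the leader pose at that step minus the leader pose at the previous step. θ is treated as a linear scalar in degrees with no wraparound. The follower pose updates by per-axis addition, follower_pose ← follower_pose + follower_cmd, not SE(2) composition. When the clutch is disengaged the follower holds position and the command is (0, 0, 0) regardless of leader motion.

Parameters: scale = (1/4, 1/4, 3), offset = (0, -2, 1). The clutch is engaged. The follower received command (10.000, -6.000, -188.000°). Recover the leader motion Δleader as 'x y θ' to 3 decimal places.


40.000 -16.000 -63.000

axis x: (10.000 − 0) / (1/4) = 40.000
axis y: (-6.000 − -2) / (1/4) = -16.000
axis θ: (-188.000 − 1) / (3) = -63.000


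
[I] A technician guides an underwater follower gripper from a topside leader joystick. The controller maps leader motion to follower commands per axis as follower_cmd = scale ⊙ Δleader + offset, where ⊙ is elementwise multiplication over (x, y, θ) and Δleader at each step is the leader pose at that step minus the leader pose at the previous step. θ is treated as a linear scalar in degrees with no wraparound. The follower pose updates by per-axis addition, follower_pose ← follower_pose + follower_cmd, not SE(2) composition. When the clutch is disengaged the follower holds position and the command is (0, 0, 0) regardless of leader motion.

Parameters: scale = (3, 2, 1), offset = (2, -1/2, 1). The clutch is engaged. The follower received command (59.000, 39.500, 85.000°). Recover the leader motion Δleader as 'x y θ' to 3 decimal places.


19.000 20.000 84.000

axis x: (59.000 − 2) / (3) = 19.000
axis y: (39.500 − -1/2) / (2) = 20.000
axis θ: (85.000 − 1) / (1) = 84.000


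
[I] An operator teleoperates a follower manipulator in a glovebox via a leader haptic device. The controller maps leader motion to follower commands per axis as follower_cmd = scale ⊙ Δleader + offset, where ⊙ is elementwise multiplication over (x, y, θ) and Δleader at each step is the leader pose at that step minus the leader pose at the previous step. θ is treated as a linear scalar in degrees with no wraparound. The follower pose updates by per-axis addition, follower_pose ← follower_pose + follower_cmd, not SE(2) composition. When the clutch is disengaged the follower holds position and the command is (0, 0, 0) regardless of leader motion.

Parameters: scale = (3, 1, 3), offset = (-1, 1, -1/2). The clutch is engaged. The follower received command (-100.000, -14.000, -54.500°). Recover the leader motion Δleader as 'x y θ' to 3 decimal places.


-33.000 -15.000 -18.000

axis x: (-100.000 − -1) / (3) = -33.000
axis y: (-14.000 − 1) / (1) = -15.000
axis θ: (-54.500 − -1/2) / (3) = -18.000


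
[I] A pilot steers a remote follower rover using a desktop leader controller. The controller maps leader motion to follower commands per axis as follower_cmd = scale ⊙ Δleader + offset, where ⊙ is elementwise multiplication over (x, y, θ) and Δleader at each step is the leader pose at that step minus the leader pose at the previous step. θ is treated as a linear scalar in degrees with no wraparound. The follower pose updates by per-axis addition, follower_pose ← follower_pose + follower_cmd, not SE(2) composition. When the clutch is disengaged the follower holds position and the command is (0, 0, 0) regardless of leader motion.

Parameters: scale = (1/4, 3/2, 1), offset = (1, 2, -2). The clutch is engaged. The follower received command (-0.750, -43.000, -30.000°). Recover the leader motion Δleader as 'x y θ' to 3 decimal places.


axis x: (-0.750 − 1) / (1/4) = -7.000
axis y: (-43.000 − 2) / (3/2) = -30.000
axis θ: (-30.000 − -2) / (1) = -28.000

-7.000 -30.000 -28.000


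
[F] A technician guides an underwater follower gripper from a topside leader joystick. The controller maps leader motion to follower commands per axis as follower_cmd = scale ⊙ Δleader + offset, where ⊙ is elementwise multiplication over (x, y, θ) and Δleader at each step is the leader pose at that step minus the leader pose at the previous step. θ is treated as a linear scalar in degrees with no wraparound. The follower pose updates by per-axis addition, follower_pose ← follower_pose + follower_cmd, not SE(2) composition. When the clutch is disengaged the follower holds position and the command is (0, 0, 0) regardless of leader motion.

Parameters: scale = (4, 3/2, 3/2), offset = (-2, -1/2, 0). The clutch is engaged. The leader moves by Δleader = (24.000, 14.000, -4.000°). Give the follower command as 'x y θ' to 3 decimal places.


axis x: 4·24.000 + -2 = 94.000
axis y: 3/2·14.000 + -1/2 = 20.500
axis θ: 3/2·-4.000 + 0 = -6.000

94.000 20.500 -6.000


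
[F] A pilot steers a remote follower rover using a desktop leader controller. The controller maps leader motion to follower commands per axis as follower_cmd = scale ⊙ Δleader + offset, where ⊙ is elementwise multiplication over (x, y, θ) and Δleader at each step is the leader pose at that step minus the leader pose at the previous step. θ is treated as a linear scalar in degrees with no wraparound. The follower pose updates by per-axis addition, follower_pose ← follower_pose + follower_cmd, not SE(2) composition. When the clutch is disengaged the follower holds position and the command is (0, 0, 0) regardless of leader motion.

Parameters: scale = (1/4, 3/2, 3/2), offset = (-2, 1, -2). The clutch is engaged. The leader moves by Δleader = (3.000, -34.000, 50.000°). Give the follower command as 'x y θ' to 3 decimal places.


axis x: 1/4·3.000 + -2 = -1.250
axis y: 3/2·-34.000 + 1 = -50.000
axis θ: 3/2·50.000 + -2 = 73.000

-1.250 -50.000 73.000


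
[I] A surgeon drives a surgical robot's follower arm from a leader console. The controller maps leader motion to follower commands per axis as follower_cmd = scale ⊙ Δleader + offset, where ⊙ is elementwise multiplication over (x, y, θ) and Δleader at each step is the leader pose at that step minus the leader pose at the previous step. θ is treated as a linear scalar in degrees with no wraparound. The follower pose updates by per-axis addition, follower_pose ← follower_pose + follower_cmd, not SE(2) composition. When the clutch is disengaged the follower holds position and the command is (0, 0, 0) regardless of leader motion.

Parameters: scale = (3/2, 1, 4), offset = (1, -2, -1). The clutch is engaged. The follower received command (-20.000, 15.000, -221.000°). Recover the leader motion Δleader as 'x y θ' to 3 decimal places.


-14.000 17.000 -55.000

axis x: (-20.000 − 1) / (3/2) = -14.000
axis y: (15.000 − -2) / (1) = 17.000
axis θ: (-221.000 − -1) / (4) = -55.000


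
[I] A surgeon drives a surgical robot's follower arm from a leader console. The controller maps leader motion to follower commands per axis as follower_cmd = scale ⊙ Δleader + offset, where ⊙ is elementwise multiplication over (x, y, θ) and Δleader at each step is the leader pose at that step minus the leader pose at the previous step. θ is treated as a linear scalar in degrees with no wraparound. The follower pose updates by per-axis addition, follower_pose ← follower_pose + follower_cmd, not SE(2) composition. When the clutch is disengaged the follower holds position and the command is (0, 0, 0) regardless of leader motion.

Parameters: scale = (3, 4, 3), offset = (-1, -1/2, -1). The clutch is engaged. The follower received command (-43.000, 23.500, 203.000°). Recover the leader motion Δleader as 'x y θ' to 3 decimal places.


-14.000 6.000 68.000

axis x: (-43.000 − -1) / (3) = -14.000
axis y: (23.500 − -1/2) / (4) = 6.000
axis θ: (203.000 − -1) / (3) = 68.000


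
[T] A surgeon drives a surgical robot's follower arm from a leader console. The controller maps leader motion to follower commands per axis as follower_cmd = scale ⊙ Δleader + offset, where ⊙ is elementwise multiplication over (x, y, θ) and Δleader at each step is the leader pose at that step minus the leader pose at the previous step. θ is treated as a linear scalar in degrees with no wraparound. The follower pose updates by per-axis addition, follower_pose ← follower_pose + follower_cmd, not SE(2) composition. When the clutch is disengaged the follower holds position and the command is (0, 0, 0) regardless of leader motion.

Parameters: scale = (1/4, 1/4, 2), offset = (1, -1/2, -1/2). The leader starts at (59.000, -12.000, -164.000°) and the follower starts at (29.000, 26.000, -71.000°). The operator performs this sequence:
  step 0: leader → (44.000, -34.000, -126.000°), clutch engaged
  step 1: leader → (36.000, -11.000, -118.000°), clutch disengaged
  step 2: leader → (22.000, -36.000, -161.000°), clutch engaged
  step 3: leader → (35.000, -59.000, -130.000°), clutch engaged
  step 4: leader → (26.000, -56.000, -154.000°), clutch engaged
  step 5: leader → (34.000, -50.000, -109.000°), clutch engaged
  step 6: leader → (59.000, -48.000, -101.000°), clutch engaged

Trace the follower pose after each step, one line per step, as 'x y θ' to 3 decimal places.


26.250 20.000 4.500
26.250 20.000 4.500
23.750 13.250 -82.000
28.000 7.000 -20.500
26.750 7.250 -69.000
29.750 8.250 20.500
37.000 8.250 36.000

step 0: Δleader=(-15.000, -22.000, 38.000°), engaged; cmd=(-2.750, -6.000, 75.500°) → follower=(26.250, 20.000, 4.500°)
step 1: Δleader=(-8.000, 23.000, 8.000°), disengaged; cmd=(0,0,0) → follower holds at (26.250, 20.000, 4.500°)
step 2: Δleader=(-14.000, -25.000, -43.000°), engaged; cmd=(-2.500, -6.750, -86.500°) → follower=(23.750, 13.250, -82.000°)
step 3: Δleader=(13.000, -23.000, 31.000°), engaged; cmd=(4.250, -6.250, 61.500°) → follower=(28.000, 7.000, -20.500°)
step 4: Δleader=(-9.000, 3.000, -24.000°), engaged; cmd=(-1.250, 0.250, -48.500°) → follower=(26.750, 7.250, -69.000°)
step 5: Δleader=(8.000, 6.000, 45.000°), engaged; cmd=(3.000, 1.000, 89.500°) → follower=(29.750, 8.250, 20.500°)
step 6: Δleader=(25.000, 2.000, 8.000°), engaged; cmd=(7.250, 0.000, 15.500°) → follower=(37.000, 8.250, 36.000°)


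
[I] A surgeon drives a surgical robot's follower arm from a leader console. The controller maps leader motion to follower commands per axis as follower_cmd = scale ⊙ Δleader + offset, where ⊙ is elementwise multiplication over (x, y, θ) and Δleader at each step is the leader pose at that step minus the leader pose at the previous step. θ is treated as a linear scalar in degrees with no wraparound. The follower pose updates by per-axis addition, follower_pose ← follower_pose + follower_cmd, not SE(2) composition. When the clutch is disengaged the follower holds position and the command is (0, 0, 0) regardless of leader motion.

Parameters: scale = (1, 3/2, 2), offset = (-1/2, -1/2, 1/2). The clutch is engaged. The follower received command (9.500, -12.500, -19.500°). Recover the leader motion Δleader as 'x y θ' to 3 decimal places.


axis x: (9.500 − -1/2) / (1) = 10.000
axis y: (-12.500 − -1/2) / (3/2) = -8.000
axis θ: (-19.500 − 1/2) / (2) = -10.000

10.000 -8.000 -10.000


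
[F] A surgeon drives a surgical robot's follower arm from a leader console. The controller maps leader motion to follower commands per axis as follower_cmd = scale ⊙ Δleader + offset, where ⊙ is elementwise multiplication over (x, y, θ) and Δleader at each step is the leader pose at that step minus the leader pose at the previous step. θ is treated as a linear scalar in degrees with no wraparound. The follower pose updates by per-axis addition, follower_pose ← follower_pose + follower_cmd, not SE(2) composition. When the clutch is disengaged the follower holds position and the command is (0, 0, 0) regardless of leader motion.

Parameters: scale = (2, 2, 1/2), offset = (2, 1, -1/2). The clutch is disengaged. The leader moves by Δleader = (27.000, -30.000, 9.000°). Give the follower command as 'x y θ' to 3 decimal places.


clutch disengaged → follower holds; cmd = (0, 0, 0)

0.000 0.000 0.000


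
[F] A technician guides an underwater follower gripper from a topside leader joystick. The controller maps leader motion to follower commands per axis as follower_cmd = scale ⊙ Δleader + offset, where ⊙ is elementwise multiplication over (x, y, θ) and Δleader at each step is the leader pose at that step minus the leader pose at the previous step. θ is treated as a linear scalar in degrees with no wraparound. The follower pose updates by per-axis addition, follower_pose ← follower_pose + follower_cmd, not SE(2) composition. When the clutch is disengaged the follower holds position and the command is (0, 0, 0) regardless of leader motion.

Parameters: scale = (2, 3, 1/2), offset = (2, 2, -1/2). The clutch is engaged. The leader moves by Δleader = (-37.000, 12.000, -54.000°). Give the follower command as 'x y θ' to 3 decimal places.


-72.000 38.000 -27.500

axis x: 2·-37.000 + 2 = -72.000
axis y: 3·12.000 + 2 = 38.000
axis θ: 1/2·-54.000 + -1/2 = -27.500


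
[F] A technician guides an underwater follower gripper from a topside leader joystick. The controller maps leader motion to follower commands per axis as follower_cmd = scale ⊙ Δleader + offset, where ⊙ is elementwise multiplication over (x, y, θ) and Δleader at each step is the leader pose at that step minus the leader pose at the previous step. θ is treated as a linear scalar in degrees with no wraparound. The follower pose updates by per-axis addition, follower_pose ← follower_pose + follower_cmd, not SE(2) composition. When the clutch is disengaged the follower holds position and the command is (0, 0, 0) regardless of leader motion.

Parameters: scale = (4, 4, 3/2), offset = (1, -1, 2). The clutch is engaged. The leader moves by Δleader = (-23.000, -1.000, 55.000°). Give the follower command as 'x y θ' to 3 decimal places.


-91.000 -5.000 84.500

axis x: 4·-23.000 + 1 = -91.000
axis y: 4·-1.000 + -1 = -5.000
axis θ: 3/2·55.000 + 2 = 84.500


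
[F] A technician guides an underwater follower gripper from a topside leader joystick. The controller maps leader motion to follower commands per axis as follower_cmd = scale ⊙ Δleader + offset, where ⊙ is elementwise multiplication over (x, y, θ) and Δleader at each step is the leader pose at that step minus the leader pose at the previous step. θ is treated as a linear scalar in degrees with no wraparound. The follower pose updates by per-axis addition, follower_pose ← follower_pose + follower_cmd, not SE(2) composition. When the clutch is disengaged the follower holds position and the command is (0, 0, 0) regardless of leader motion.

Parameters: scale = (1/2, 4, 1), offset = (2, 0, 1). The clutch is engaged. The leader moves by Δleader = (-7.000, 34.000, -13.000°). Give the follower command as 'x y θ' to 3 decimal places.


-1.500 136.000 -12.000

axis x: 1/2·-7.000 + 2 = -1.500
axis y: 4·34.000 + 0 = 136.000
axis θ: 1·-13.000 + 1 = -12.000


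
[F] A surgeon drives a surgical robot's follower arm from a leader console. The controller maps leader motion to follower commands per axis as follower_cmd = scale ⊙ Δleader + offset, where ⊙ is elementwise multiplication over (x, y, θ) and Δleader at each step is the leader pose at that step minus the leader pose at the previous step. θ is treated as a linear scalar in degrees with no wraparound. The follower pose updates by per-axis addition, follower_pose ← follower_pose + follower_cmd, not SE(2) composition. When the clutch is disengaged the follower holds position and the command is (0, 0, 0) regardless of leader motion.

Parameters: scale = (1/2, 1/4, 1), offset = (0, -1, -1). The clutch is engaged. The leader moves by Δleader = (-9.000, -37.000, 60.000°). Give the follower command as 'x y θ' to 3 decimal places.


-4.500 -10.250 59.000

axis x: 1/2·-9.000 + 0 = -4.500
axis y: 1/4·-37.000 + -1 = -10.250
axis θ: 1·60.000 + -1 = 59.000


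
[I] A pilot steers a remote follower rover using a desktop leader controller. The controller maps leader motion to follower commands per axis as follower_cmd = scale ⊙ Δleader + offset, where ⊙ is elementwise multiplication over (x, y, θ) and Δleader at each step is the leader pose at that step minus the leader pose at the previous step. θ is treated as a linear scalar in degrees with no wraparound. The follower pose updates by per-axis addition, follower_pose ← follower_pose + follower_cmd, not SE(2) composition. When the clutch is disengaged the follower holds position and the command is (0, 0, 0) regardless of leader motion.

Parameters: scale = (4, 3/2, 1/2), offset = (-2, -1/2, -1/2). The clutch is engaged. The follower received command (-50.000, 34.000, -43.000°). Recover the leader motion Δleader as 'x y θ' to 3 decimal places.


-12.000 23.000 -85.000

axis x: (-50.000 − -2) / (4) = -12.000
axis y: (34.000 − -1/2) / (3/2) = 23.000
axis θ: (-43.000 − -1/2) / (1/2) = -85.000


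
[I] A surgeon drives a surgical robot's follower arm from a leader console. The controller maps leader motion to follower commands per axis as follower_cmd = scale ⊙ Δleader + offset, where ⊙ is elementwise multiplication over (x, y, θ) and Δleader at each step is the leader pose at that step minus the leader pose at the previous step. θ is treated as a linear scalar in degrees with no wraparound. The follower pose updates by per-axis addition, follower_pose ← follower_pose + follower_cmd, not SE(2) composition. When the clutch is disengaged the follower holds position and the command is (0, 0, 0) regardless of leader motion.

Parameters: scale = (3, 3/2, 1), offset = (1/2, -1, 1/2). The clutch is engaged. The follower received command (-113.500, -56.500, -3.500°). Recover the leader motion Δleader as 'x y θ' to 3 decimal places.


-38.000 -37.000 -4.000

axis x: (-113.500 − 1/2) / (3) = -38.000
axis y: (-56.500 − -1) / (3/2) = -37.000
axis θ: (-3.500 − 1/2) / (1) = -4.000


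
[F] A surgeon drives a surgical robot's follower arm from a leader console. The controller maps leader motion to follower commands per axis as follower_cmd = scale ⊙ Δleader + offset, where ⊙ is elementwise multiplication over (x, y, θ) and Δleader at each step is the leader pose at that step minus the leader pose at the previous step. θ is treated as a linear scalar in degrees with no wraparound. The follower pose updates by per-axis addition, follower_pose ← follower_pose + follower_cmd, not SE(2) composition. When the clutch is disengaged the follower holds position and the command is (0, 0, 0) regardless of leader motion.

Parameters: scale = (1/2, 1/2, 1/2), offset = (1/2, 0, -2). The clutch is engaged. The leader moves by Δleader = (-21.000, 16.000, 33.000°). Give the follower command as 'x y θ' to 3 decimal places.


-10.000 8.000 14.500

axis x: 1/2·-21.000 + 1/2 = -10.000
axis y: 1/2·16.000 + 0 = 8.000
axis θ: 1/2·33.000 + -2 = 14.500


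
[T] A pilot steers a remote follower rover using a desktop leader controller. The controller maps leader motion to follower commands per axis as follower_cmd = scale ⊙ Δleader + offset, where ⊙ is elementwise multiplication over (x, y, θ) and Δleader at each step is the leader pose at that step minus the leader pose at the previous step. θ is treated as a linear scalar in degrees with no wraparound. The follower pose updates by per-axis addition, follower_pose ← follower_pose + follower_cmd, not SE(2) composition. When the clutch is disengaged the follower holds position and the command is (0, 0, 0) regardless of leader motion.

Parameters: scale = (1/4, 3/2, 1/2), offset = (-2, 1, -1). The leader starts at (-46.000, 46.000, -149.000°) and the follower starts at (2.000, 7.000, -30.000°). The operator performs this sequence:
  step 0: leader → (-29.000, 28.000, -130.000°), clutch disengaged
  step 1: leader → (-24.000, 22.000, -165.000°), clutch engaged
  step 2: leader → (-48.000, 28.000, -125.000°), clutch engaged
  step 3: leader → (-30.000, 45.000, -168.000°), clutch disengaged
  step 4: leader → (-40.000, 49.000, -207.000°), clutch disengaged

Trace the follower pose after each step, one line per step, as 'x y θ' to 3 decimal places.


2.000 7.000 -30.000
1.250 -1.000 -48.500
-6.750 9.000 -29.500
-6.750 9.000 -29.500
-6.750 9.000 -29.500

step 0: Δleader=(17.000, -18.000, 19.000°), disengaged; cmd=(0,0,0) → follower holds at (2.000, 7.000, -30.000°)
step 1: Δleader=(5.000, -6.000, -35.000°), engaged; cmd=(-0.750, -8.000, -18.500°) → follower=(1.250, -1.000, -48.500°)
step 2: Δleader=(-24.000, 6.000, 40.000°), engaged; cmd=(-8.000, 10.000, 19.000°) → follower=(-6.750, 9.000, -29.500°)
step 3: Δleader=(18.000, 17.000, -43.000°), disengaged; cmd=(0,0,0) → follower holds at (-6.750, 9.000, -29.500°)
step 4: Δleader=(-10.000, 4.000, -39.000°), disengaged; cmd=(0,0,0) → follower holds at (-6.750, 9.000, -29.500°)


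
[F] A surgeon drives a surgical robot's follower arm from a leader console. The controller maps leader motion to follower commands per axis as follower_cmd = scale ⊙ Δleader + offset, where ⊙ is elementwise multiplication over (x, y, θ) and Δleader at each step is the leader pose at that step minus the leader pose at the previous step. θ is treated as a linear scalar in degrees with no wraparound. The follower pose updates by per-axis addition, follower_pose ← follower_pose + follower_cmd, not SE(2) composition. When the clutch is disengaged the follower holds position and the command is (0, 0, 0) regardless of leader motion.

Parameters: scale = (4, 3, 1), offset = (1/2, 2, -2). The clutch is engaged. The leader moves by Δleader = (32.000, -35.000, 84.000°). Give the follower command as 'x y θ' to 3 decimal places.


128.500 -103.000 82.000

axis x: 4·32.000 + 1/2 = 128.500
axis y: 3·-35.000 + 2 = -103.000
axis θ: 1·84.000 + -2 = 82.000


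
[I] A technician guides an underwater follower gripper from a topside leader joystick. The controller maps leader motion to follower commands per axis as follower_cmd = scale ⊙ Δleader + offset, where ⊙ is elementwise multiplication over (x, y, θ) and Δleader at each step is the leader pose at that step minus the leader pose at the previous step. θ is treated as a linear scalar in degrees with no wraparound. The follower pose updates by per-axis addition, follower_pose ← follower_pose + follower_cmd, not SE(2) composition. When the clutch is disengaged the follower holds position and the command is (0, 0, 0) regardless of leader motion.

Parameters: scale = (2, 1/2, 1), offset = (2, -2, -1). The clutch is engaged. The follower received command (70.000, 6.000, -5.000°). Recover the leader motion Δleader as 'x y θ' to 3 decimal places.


axis x: (70.000 − 2) / (2) = 34.000
axis y: (6.000 − -2) / (1/2) = 16.000
axis θ: (-5.000 − -1) / (1) = -4.000

34.000 16.000 -4.000


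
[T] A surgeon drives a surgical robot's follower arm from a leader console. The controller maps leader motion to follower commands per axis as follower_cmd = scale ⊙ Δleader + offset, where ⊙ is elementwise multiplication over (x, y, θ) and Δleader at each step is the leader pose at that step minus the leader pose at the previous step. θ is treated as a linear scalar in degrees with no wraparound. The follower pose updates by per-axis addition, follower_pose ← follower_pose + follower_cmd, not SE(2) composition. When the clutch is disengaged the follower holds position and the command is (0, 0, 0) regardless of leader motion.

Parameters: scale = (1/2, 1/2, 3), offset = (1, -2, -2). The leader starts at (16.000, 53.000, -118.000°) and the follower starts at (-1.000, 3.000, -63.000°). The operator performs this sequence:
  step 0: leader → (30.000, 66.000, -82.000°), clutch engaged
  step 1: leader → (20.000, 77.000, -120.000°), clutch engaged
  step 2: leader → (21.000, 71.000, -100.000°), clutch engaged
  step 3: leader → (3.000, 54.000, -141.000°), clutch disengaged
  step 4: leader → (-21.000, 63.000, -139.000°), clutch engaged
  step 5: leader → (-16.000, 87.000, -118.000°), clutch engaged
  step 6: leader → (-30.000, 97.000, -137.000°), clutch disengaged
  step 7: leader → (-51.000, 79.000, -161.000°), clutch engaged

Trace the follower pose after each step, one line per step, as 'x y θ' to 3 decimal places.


step 0: Δleader=(14.000, 13.000, 36.000°), engaged; cmd=(8.000, 4.500, 106.000°) → follower=(7.000, 7.500, 43.000°)
step 1: Δleader=(-10.000, 11.000, -38.000°), engaged; cmd=(-4.000, 3.500, -116.000°) → follower=(3.000, 11.000, -73.000°)
step 2: Δleader=(1.000, -6.000, 20.000°), engaged; cmd=(1.500, -5.000, 58.000°) → follower=(4.500, 6.000, -15.000°)
step 3: Δleader=(-18.000, -17.000, -41.000°), disengaged; cmd=(0,0,0) → follower holds at (4.500, 6.000, -15.000°)
step 4: Δleader=(-24.000, 9.000, 2.000°), engaged; cmd=(-11.000, 2.500, 4.000°) → follower=(-6.500, 8.500, -11.000°)
step 5: Δleader=(5.000, 24.000, 21.000°), engaged; cmd=(3.500, 10.000, 61.000°) → follower=(-3.000, 18.500, 50.000°)
step 6: Δleader=(-14.000, 10.000, -19.000°), disengaged; cmd=(0,0,0) → follower holds at (-3.000, 18.500, 50.000°)
step 7: Δleader=(-21.000, -18.000, -24.000°), engaged; cmd=(-9.500, -11.000, -74.000°) → follower=(-12.500, 7.500, -24.000°)

7.000 7.500 43.000
3.000 11.000 -73.000
4.500 6.000 -15.000
4.500 6.000 -15.000
-6.500 8.500 -11.000
-3.000 18.500 50.000
-3.000 18.500 50.000
-12.500 7.500 -24.000


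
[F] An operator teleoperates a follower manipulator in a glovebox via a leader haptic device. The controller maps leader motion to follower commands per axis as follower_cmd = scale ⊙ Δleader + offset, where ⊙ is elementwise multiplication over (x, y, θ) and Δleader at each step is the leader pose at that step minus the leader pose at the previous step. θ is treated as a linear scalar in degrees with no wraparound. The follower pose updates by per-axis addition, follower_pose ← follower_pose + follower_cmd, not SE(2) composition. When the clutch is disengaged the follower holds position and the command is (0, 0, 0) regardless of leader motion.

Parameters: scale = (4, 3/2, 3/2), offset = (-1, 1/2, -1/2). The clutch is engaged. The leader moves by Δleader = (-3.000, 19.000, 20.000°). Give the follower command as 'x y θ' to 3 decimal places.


-13.000 29.000 29.500

axis x: 4·-3.000 + -1 = -13.000
axis y: 3/2·19.000 + 1/2 = 29.000
axis θ: 3/2·20.000 + -1/2 = 29.500


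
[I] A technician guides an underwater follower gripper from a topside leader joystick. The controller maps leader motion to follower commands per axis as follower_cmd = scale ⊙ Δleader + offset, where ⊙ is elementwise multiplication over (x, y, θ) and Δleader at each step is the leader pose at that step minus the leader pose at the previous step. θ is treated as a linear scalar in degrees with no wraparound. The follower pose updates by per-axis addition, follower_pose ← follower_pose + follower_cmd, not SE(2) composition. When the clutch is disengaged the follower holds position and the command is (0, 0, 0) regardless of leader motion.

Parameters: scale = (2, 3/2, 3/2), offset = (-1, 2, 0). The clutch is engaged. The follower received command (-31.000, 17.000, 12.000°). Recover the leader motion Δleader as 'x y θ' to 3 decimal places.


axis x: (-31.000 − -1) / (2) = -15.000
axis y: (17.000 − 2) / (3/2) = 10.000
axis θ: (12.000 − 0) / (3/2) = 8.000

-15.000 10.000 8.000


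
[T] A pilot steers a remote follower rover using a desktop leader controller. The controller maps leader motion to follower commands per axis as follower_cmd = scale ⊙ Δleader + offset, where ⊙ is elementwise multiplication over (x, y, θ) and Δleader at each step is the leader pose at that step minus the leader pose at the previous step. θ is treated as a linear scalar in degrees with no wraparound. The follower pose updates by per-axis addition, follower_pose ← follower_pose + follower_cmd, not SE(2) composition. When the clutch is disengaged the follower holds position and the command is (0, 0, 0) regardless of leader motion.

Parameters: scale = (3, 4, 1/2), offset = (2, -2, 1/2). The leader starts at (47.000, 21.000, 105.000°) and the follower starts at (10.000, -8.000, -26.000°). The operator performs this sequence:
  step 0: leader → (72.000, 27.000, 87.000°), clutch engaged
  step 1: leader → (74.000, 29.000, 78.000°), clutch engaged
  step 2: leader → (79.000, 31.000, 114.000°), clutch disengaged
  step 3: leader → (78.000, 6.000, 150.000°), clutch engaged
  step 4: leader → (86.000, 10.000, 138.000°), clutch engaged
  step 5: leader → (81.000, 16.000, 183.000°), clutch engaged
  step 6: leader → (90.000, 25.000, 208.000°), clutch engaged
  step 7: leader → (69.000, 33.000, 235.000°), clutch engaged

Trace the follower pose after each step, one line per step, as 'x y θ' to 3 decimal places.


87.000 14.000 -34.500
95.000 20.000 -38.500
95.000 20.000 -38.500
94.000 -82.000 -20.000
120.000 -68.000 -25.500
107.000 -46.000 -2.500
136.000 -12.000 10.500
75.000 18.000 24.500

step 0: Δleader=(25.000, 6.000, -18.000°), engaged; cmd=(77.000, 22.000, -8.500°) → follower=(87.000, 14.000, -34.500°)
step 1: Δleader=(2.000, 2.000, -9.000°), engaged; cmd=(8.000, 6.000, -4.000°) → follower=(95.000, 20.000, -38.500°)
step 2: Δleader=(5.000, 2.000, 36.000°), disengaged; cmd=(0,0,0) → follower holds at (95.000, 20.000, -38.500°)
step 3: Δleader=(-1.000, -25.000, 36.000°), engaged; cmd=(-1.000, -102.000, 18.500°) → follower=(94.000, -82.000, -20.000°)
step 4: Δleader=(8.000, 4.000, -12.000°), engaged; cmd=(26.000, 14.000, -5.500°) → follower=(120.000, -68.000, -25.500°)
step 5: Δleader=(-5.000, 6.000, 45.000°), engaged; cmd=(-13.000, 22.000, 23.000°) → follower=(107.000, -46.000, -2.500°)
step 6: Δleader=(9.000, 9.000, 25.000°), engaged; cmd=(29.000, 34.000, 13.000°) → follower=(136.000, -12.000, 10.500°)
step 7: Δleader=(-21.000, 8.000, 27.000°), engaged; cmd=(-61.000, 30.000, 14.000°) → follower=(75.000, 18.000, 24.500°)


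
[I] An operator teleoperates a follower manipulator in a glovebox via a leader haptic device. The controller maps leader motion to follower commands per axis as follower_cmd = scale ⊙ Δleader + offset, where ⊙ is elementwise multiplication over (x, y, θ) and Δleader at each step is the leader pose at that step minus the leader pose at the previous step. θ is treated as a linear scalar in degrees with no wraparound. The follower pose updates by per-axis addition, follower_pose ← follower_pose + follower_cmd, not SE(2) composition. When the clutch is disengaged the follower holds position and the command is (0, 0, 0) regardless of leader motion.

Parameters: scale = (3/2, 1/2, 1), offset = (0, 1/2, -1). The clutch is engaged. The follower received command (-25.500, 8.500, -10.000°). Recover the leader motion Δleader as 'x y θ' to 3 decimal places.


-17.000 16.000 -9.000

axis x: (-25.500 − 0) / (3/2) = -17.000
axis y: (8.500 − 1/2) / (1/2) = 16.000
axis θ: (-10.000 − -1) / (1) = -9.000


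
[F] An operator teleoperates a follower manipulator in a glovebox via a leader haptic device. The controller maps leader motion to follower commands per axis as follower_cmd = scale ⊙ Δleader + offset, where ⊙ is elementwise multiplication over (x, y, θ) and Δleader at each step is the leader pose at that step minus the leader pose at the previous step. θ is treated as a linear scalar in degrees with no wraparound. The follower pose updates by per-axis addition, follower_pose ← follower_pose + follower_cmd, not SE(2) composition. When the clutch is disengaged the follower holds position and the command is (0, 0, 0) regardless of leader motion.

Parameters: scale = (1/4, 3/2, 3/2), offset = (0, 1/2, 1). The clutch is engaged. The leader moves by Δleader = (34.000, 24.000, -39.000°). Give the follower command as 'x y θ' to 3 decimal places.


axis x: 1/4·34.000 + 0 = 8.500
axis y: 3/2·24.000 + 1/2 = 36.500
axis θ: 3/2·-39.000 + 1 = -57.500

8.500 36.500 -57.500


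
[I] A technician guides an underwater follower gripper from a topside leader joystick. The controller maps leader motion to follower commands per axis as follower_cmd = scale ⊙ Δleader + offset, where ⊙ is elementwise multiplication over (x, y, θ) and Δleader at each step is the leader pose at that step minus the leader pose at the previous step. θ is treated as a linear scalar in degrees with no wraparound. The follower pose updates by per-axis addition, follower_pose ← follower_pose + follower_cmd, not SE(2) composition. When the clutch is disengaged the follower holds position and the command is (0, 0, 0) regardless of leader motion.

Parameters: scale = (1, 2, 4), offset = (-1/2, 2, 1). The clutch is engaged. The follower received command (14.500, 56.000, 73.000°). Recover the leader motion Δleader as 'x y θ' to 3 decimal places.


axis x: (14.500 − -1/2) / (1) = 15.000
axis y: (56.000 − 2) / (2) = 27.000
axis θ: (73.000 − 1) / (4) = 18.000

15.000 27.000 18.000


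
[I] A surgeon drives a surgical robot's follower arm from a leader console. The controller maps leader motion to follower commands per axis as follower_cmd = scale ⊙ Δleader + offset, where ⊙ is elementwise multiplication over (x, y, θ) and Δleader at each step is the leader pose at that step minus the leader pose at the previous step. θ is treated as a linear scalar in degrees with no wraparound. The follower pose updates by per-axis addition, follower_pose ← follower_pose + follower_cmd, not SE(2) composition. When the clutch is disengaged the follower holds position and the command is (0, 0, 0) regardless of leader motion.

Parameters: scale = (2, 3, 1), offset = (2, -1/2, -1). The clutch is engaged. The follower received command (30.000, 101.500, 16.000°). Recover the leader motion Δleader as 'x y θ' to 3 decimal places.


axis x: (30.000 − 2) / (2) = 14.000
axis y: (101.500 − -1/2) / (3) = 34.000
axis θ: (16.000 − -1) / (1) = 17.000

14.000 34.000 17.000


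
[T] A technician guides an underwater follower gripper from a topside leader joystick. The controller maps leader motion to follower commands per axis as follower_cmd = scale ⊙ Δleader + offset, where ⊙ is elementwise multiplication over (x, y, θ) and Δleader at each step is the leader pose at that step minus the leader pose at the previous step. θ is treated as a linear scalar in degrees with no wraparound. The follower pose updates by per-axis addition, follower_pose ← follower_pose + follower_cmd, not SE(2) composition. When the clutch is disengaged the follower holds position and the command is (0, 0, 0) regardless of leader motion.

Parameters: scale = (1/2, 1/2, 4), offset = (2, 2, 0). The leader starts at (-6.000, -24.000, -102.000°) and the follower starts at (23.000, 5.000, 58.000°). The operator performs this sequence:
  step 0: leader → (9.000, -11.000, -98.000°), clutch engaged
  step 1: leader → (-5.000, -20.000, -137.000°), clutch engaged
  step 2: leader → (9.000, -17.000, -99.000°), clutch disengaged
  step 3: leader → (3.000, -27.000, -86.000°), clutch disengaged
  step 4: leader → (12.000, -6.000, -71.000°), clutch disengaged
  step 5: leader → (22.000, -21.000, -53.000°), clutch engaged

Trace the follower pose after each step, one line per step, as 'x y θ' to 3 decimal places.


step 0: Δleader=(15.000, 13.000, 4.000°), engaged; cmd=(9.500, 8.500, 16.000°) → follower=(32.500, 13.500, 74.000°)
step 1: Δleader=(-14.000, -9.000, -39.000°), engaged; cmd=(-5.000, -2.500, -156.000°) → follower=(27.500, 11.000, -82.000°)
step 2: Δleader=(14.000, 3.000, 38.000°), disengaged; cmd=(0,0,0) → follower holds at (27.500, 11.000, -82.000°)
step 3: Δleader=(-6.000, -10.000, 13.000°), disengaged; cmd=(0,0,0) → follower holds at (27.500, 11.000, -82.000°)
step 4: Δleader=(9.000, 21.000, 15.000°), disengaged; cmd=(0,0,0) → follower holds at (27.500, 11.000, -82.000°)
step 5: Δleader=(10.000, -15.000, 18.000°), engaged; cmd=(7.000, -5.500, 72.000°) → follower=(34.500, 5.500, -10.000°)

32.500 13.500 74.000
27.500 11.000 -82.000
27.500 11.000 -82.000
27.500 11.000 -82.000
27.500 11.000 -82.000
34.500 5.500 -10.000


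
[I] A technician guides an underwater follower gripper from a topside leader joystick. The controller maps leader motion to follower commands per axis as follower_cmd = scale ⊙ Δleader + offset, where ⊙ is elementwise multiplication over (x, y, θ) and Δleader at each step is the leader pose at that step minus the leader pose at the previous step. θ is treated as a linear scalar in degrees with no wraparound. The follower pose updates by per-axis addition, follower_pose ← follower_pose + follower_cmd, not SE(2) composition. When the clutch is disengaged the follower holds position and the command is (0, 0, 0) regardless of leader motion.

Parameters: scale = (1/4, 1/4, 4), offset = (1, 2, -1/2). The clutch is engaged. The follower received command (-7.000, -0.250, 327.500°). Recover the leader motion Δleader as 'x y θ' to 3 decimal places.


axis x: (-7.000 − 1) / (1/4) = -32.000
axis y: (-0.250 − 2) / (1/4) = -9.000
axis θ: (327.500 − -1/2) / (4) = 82.000

-32.000 -9.000 82.000
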